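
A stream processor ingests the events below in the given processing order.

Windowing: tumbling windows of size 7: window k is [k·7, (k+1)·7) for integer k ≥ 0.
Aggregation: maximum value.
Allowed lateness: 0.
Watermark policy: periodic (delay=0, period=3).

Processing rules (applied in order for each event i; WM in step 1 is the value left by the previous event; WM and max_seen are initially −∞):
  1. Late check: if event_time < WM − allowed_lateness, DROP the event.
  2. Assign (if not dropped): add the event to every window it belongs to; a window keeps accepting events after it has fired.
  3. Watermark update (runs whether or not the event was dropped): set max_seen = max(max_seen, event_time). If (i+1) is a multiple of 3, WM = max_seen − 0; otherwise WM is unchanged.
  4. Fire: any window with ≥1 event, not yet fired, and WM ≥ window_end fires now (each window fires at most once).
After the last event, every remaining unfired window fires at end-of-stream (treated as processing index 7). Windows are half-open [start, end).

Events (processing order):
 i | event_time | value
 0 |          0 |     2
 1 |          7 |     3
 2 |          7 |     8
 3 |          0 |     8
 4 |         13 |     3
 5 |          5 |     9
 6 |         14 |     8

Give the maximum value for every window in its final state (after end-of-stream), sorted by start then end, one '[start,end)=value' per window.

[0,7)=2 [7,14)=8 [14,21)=8

i=0 t=0 v=2: → [0,7); WM=−∞
i=1 t=7 v=3: → [7,14); WM=−∞
i=2 t=7 v=8: → [7,14); WM=7; [0,7) fires=2
i=3 t=0 v=8: DROP (t<7-0); WM=7
i=4 t=13 v=3: → [7,14); WM=7
i=5 t=5 v=9: DROP (t<7-0); WM=13
i=6 t=14 v=8: → [14,21); WM=13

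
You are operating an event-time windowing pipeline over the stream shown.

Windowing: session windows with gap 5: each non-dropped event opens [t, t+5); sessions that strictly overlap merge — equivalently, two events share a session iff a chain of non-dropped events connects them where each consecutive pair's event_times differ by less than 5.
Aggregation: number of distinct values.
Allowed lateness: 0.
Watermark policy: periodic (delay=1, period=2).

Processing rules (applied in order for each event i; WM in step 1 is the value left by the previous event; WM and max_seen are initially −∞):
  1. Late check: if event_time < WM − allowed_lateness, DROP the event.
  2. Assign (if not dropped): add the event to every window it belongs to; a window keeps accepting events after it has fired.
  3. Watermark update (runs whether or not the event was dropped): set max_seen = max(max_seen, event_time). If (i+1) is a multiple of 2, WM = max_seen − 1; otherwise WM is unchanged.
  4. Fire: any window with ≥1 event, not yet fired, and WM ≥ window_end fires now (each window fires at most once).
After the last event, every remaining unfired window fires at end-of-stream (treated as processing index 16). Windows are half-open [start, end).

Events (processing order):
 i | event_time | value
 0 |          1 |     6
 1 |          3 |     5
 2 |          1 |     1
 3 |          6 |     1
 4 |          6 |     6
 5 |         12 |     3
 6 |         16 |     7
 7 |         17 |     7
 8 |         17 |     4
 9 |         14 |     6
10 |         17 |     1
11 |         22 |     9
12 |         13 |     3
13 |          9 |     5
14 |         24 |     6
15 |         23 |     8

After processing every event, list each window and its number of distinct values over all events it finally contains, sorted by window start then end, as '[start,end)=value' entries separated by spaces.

[1,11)=3 [12,22)=4 [22,29)=3

i=0 t=1 v=6: → [1,6); WM=−∞
i=1 t=3 v=5: → [1,8); WM=2
i=2 t=1 v=1: DROP (t<2-0); WM=2
i=3 t=6 v=1: → [1,11); WM=5
i=4 t=6 v=6: → [1,11); WM=5
i=5 t=12 v=3: → [12,17); WM=11
i=6 t=16 v=7: → [12,21); WM=11
i=7 t=17 v=7: → [12,22); WM=16
i=8 t=17 v=4: → [12,22); WM=16
i=9 t=14 v=6: DROP (t<16-0); WM=16
i=10 t=17 v=1: → [12,22); WM=16
i=11 t=22 v=9: → [22,27); WM=21
i=12 t=13 v=3: DROP (t<21-0); WM=21
i=13 t=9 v=5: DROP (t<21-0); WM=21
i=14 t=24 v=6: → [22,29); WM=21
i=15 t=23 v=8: → [22,29); WM=23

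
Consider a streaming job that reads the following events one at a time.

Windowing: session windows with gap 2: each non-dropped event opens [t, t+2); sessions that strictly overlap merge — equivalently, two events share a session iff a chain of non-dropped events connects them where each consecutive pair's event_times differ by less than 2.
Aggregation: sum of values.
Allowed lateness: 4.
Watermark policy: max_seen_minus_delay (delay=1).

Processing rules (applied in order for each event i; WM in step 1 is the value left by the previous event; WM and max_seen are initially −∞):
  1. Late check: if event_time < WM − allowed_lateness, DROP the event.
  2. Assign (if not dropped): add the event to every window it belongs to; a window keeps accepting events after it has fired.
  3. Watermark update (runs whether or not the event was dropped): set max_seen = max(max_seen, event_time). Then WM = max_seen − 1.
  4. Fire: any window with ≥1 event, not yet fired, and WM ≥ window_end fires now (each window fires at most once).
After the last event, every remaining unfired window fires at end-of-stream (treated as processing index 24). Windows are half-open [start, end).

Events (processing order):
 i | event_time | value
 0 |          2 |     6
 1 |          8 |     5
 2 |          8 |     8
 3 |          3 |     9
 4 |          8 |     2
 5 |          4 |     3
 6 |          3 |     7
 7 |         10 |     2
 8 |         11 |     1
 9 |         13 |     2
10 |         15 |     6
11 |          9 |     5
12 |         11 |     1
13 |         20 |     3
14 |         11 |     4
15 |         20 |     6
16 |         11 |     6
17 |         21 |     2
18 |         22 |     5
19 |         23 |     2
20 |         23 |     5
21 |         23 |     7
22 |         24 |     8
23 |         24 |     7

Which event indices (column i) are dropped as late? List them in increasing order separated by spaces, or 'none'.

11 14 16

i=0 t=2 v=6: → [2,4); WM=1
i=1 t=8 v=5: → [8,10); WM=7
i=2 t=8 v=8: → [8,10); WM=7
i=3 t=3 v=9: → [2,5); WM=7
i=4 t=8 v=2: → [8,10); WM=7
i=5 t=4 v=3: → [2,6); WM=7
i=6 t=3 v=7: → [2,6); WM=7
i=7 t=10 v=2: → [10,12); WM=9
i=8 t=11 v=1: → [10,13); WM=10
i=9 t=13 v=2: → [13,15); WM=12
i=10 t=15 v=6: → [15,17); WM=14
i=11 t=9 v=5: DROP (t<14-4); WM=14
i=12 t=11 v=1: → [10,13); WM=14
i=13 t=20 v=3: → [20,22); WM=19
i=14 t=11 v=4: DROP (t<19-4); WM=19
i=15 t=20 v=6: → [20,22); WM=19
i=16 t=11 v=6: DROP (t<19-4); WM=19
i=17 t=21 v=2: → [20,23); WM=20
i=18 t=22 v=5: → [20,24); WM=21
i=19 t=23 v=2: → [20,25); WM=22
i=20 t=23 v=5: → [20,25); WM=22
i=21 t=23 v=7: → [20,25); WM=22
i=22 t=24 v=8: → [20,26); WM=23
i=23 t=24 v=7: → [20,26); WM=23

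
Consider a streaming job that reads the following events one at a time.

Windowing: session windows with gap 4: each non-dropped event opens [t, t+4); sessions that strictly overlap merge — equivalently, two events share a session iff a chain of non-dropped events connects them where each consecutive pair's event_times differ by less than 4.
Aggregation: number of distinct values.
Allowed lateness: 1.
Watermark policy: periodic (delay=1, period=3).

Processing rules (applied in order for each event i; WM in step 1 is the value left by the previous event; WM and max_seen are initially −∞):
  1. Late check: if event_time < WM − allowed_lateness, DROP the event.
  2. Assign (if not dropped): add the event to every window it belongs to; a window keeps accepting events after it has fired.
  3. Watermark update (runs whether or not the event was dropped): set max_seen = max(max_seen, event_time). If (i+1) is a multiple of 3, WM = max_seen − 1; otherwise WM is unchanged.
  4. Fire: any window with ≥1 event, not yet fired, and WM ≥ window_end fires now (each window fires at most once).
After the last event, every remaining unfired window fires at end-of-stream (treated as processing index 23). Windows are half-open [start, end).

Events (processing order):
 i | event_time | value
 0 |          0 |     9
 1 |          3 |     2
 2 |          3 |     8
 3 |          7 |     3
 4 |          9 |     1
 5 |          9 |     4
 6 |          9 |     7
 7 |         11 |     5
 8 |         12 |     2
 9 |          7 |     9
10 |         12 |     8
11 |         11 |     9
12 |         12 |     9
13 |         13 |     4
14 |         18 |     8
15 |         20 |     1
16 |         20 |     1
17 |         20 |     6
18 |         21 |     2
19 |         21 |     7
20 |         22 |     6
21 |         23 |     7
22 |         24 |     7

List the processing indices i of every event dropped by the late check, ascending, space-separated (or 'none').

9

i=0 t=0 v=9: → [0,4); WM=−∞
i=1 t=3 v=2: → [0,7); WM=−∞
i=2 t=3 v=8: → [0,7); WM=2
i=3 t=7 v=3: → [7,11); WM=2
i=4 t=9 v=1: → [7,13); WM=2
i=5 t=9 v=4: → [7,13); WM=8
i=6 t=9 v=7: → [7,13); WM=8
i=7 t=11 v=5: → [7,15); WM=8
i=8 t=12 v=2: → [7,16); WM=11
i=9 t=7 v=9: DROP (t<11-1); WM=11
i=10 t=12 v=8: → [7,16); WM=11
i=11 t=11 v=9: → [7,16); WM=11
i=12 t=12 v=9: → [7,16); WM=11
i=13 t=13 v=4: → [7,17); WM=11
i=14 t=18 v=8: → [18,22); WM=17
i=15 t=20 v=1: → [18,24); WM=17
i=16 t=20 v=1: → [18,24); WM=17
i=17 t=20 v=6: → [18,24); WM=19
i=18 t=21 v=2: → [18,25); WM=19
i=19 t=21 v=7: → [18,25); WM=19
i=20 t=22 v=6: → [18,26); WM=21
i=21 t=23 v=7: → [18,27); WM=21
i=22 t=24 v=7: → [18,28); WM=21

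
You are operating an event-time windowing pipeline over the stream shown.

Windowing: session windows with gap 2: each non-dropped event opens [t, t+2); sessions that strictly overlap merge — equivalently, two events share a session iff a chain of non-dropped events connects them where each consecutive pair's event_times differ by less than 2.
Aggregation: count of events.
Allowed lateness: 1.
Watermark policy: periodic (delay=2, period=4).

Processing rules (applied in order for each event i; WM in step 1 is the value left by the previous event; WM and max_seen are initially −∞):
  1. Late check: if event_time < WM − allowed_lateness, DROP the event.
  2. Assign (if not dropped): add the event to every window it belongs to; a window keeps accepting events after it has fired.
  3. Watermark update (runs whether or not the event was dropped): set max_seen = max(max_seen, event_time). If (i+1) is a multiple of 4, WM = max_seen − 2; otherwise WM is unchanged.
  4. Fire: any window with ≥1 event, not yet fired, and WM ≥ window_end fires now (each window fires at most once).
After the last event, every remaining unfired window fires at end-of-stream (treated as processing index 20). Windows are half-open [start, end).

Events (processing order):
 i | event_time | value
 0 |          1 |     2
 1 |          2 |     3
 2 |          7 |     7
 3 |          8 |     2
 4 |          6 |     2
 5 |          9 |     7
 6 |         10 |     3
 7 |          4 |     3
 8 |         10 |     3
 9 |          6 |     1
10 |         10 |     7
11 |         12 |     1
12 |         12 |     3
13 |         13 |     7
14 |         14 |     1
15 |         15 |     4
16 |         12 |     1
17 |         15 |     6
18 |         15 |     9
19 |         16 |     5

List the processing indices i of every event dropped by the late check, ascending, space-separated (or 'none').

i=0 t=1 v=2: → [1,3); WM=−∞
i=1 t=2 v=3: → [1,4); WM=−∞
i=2 t=7 v=7: → [7,9); WM=−∞
i=3 t=8 v=2: → [7,10); WM=6
i=4 t=6 v=2: → [6,10); WM=6
i=5 t=9 v=7: → [6,11); WM=6
i=6 t=10 v=3: → [6,12); WM=6
i=7 t=4 v=3: DROP (t<6-1); WM=8
i=8 t=10 v=3: → [6,12); WM=8
i=9 t=6 v=1: DROP (t<8-1); WM=8
i=10 t=10 v=7: → [6,12); WM=8
i=11 t=12 v=1: → [12,14); WM=10
i=12 t=12 v=3: → [12,14); WM=10
i=13 t=13 v=7: → [12,15); WM=10
i=14 t=14 v=1: → [12,16); WM=10
i=15 t=15 v=4: → [12,17); WM=13
i=16 t=12 v=1: → [12,17); WM=13
i=17 t=15 v=6: → [12,17); WM=13
i=18 t=15 v=9: → [12,17); WM=13
i=19 t=16 v=5: → [12,18); WM=14

7 9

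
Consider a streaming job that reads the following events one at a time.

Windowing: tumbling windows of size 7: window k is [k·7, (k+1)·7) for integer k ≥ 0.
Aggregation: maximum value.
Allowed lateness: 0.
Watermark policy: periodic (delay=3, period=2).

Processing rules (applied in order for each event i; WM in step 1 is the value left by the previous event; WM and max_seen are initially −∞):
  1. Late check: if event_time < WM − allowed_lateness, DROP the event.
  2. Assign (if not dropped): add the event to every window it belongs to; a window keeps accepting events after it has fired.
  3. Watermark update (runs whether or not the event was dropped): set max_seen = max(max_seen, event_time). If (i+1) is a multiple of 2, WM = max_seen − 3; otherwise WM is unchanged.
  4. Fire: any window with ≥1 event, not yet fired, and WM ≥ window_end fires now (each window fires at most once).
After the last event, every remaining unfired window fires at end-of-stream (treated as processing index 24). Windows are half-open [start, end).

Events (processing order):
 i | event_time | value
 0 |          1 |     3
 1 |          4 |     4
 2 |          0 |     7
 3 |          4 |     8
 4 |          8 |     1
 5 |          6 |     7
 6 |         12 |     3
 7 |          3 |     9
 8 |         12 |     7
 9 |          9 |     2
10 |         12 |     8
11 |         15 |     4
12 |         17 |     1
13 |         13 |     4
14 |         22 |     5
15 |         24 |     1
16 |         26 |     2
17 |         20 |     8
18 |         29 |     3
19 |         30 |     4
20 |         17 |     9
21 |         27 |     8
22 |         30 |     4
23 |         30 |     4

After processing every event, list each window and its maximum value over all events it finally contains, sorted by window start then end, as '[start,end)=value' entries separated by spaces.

[0,7)=8 [7,14)=8 [14,21)=4 [21,28)=8 [28,35)=4

i=0 t=1 v=3: → [0,7); WM=−∞
i=1 t=4 v=4: → [0,7); WM=1
i=2 t=0 v=7: DROP (t<1-0); WM=1
i=3 t=4 v=8: → [0,7); WM=1
i=4 t=8 v=1: → [7,14); WM=1
i=5 t=6 v=7: → [0,7); WM=5
i=6 t=12 v=3: → [7,14); WM=5
i=7 t=3 v=9: DROP (t<5-0); WM=9; [0,7) fires=8
i=8 t=12 v=7: → [7,14); WM=9
i=9 t=9 v=2: → [7,14); WM=9
i=10 t=12 v=8: → [7,14); WM=9
i=11 t=15 v=4: → [14,21); WM=12
i=12 t=17 v=1: → [14,21); WM=12
i=13 t=13 v=4: → [7,14); WM=14; [7,14) fires=8
i=14 t=22 v=5: → [21,28); WM=14
i=15 t=24 v=1: → [21,28); WM=21; [14,21) fires=4
i=16 t=26 v=2: → [21,28); WM=21
i=17 t=20 v=8: DROP (t<21-0); WM=23
i=18 t=29 v=3: → [28,35); WM=23
i=19 t=30 v=4: → [28,35); WM=27
i=20 t=17 v=9: DROP (t<27-0); WM=27
i=21 t=27 v=8: → [21,28); WM=27
i=22 t=30 v=4: → [28,35); WM=27
i=23 t=30 v=4: → [28,35); WM=27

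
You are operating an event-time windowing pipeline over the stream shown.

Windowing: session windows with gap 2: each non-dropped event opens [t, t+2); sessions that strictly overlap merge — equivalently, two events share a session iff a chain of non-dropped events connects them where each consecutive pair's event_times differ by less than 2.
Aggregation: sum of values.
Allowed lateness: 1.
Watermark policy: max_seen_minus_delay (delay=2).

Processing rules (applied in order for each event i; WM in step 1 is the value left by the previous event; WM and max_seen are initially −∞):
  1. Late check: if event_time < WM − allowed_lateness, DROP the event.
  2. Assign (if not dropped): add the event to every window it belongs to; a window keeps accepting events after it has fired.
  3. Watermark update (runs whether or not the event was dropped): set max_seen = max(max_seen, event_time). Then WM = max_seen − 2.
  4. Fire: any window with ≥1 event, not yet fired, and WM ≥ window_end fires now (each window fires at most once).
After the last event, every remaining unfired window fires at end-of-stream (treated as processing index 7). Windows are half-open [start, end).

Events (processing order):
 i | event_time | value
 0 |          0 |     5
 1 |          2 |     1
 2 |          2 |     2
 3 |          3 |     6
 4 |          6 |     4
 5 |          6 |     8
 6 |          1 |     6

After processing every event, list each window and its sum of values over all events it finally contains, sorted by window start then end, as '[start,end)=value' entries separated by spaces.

[0,2)=5 [2,5)=9 [6,8)=12

i=0 t=0 v=5: → [0,2); WM=-2
i=1 t=2 v=1: → [2,4); WM=0
i=2 t=2 v=2: → [2,4); WM=0
i=3 t=3 v=6: → [2,5); WM=1
i=4 t=6 v=4: → [6,8); WM=4
i=5 t=6 v=8: → [6,8); WM=4
i=6 t=1 v=6: DROP (t<4-1); WM=4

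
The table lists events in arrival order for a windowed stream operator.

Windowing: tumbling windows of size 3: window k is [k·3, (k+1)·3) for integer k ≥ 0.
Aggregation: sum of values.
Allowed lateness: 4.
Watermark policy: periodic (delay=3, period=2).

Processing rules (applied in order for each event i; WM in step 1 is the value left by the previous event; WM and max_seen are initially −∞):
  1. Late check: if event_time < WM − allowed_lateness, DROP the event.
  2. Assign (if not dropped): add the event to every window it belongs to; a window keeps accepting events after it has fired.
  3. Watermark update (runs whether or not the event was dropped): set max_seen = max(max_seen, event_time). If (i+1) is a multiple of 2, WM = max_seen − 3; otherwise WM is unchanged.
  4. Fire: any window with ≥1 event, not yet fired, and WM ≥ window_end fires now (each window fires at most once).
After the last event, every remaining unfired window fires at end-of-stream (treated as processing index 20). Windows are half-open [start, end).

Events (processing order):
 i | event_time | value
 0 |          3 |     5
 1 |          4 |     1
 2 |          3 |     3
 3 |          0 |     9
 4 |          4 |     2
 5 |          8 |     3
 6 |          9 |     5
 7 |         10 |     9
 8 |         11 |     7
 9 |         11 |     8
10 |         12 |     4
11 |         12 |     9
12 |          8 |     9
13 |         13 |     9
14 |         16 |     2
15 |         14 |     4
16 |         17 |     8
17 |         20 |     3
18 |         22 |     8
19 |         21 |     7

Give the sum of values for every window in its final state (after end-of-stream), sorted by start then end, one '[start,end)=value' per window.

i=0 t=3 v=5: → [3,6); WM=−∞
i=1 t=4 v=1: → [3,6); WM=1
i=2 t=3 v=3: → [3,6); WM=1
i=3 t=0 v=9: → [0,3); WM=1
i=4 t=4 v=2: → [3,6); WM=1
i=5 t=8 v=3: → [6,9); WM=5; [0,3) fires=9
i=6 t=9 v=5: → [9,12); WM=5
i=7 t=10 v=9: → [9,12); WM=7; [3,6) fires=11
i=8 t=11 v=7: → [9,12); WM=7
i=9 t=11 v=8: → [9,12); WM=8
i=10 t=12 v=4: → [12,15); WM=8
i=11 t=12 v=9: → [12,15); WM=9; [6,9) fires=3
i=12 t=8 v=9: → [6,9); WM=9
i=13 t=13 v=9: → [12,15); WM=10
i=14 t=16 v=2: → [15,18); WM=10
i=15 t=14 v=4: → [12,15); WM=13; [9,12) fires=29
i=16 t=17 v=8: → [15,18); WM=13
i=17 t=20 v=3: → [18,21); WM=17; [12,15) fires=26
i=18 t=22 v=8: → [21,24); WM=17
i=19 t=21 v=7: → [21,24); WM=19; [15,18) fires=10

[0,3)=9 [3,6)=11 [6,9)=12 [9,12)=29 [12,15)=26 [15,18)=10 [18,21)=3 [21,24)=15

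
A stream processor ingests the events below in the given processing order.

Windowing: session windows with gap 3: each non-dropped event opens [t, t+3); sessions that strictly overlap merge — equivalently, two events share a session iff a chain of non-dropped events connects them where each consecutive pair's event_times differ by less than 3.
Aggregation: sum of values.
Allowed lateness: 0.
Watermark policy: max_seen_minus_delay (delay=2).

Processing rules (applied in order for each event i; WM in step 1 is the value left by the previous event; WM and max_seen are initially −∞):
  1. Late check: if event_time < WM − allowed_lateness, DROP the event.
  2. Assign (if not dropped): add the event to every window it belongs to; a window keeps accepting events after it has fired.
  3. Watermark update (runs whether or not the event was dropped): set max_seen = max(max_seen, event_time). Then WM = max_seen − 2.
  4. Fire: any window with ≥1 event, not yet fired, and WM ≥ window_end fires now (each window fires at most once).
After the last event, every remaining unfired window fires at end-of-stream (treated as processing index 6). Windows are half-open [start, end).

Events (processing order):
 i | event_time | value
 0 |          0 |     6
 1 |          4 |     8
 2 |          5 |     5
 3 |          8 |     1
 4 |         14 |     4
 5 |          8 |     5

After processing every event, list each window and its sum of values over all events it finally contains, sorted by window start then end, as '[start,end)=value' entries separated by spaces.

i=0 t=0 v=6: → [0,3); WM=-2
i=1 t=4 v=8: → [4,7); WM=2
i=2 t=5 v=5: → [4,8); WM=3
i=3 t=8 v=1: → [8,11); WM=6
i=4 t=14 v=4: → [14,17); WM=12
i=5 t=8 v=5: DROP (t<12-0); WM=12

[0,3)=6 [4,8)=13 [8,11)=1 [14,17)=4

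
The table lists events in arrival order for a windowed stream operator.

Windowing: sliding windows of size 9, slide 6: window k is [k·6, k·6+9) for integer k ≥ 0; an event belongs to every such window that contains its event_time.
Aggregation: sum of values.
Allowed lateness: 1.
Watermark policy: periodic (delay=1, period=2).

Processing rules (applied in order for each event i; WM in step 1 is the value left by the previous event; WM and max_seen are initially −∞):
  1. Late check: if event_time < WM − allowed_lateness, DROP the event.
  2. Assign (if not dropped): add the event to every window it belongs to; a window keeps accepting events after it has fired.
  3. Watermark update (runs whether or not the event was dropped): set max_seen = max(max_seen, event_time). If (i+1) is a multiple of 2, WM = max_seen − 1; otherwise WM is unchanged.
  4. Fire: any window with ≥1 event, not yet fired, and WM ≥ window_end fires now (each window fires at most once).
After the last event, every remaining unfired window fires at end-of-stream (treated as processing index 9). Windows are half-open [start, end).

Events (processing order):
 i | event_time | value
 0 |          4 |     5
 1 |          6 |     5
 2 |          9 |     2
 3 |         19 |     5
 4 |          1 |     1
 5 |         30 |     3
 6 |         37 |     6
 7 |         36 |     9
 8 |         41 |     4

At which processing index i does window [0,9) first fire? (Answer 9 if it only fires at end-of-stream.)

3

i=0 t=4 v=5: → [0,9); WM=−∞
i=1 t=6 v=5: → [6,15),[0,9); WM=5
i=2 t=9 v=2: → [6,15); WM=5
i=3 t=19 v=5: → [18,27),[12,21); WM=18; [0,9) fires=10 [6,15) fires=7
i=4 t=1 v=1: DROP (t<18-1); WM=18
i=5 t=30 v=3: → [30,39),[24,33); WM=29; [12,21) fires=5 [18,27) fires=5
i=6 t=37 v=6: → [36,45),[30,39); WM=29
i=7 t=36 v=9: → [36,45),[30,39); WM=36; [24,33) fires=3
i=8 t=41 v=4: → [36,45); WM=36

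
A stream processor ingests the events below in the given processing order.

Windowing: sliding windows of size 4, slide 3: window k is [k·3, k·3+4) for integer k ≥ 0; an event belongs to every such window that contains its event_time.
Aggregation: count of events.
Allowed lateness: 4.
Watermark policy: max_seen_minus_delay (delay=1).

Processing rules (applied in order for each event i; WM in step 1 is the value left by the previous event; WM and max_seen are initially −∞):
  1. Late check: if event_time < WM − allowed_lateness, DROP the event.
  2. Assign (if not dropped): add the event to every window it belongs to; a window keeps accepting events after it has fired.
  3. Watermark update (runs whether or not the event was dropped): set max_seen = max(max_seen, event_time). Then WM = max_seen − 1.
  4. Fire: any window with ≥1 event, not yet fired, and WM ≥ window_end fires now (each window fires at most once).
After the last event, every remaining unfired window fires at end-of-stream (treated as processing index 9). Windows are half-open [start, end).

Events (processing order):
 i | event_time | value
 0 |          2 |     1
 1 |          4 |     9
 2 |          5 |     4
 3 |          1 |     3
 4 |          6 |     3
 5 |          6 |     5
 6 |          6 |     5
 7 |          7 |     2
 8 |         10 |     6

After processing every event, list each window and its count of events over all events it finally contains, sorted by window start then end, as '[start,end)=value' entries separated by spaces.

i=0 t=2 v=1: → [0,4); WM=1
i=1 t=4 v=9: → [3,7); WM=3
i=2 t=5 v=4: → [3,7); WM=4; [0,4) fires=1
i=3 t=1 v=3: → [0,4); WM=4
i=4 t=6 v=3: → [6,10),[3,7); WM=5
i=5 t=6 v=5: → [6,10),[3,7); WM=5
i=6 t=6 v=5: → [6,10),[3,7); WM=5
i=7 t=7 v=2: → [6,10); WM=6
i=8 t=10 v=6: → [9,13); WM=9; [3,7) fires=5

[0,4)=2 [3,7)=5 [6,10)=4 [9,13)=1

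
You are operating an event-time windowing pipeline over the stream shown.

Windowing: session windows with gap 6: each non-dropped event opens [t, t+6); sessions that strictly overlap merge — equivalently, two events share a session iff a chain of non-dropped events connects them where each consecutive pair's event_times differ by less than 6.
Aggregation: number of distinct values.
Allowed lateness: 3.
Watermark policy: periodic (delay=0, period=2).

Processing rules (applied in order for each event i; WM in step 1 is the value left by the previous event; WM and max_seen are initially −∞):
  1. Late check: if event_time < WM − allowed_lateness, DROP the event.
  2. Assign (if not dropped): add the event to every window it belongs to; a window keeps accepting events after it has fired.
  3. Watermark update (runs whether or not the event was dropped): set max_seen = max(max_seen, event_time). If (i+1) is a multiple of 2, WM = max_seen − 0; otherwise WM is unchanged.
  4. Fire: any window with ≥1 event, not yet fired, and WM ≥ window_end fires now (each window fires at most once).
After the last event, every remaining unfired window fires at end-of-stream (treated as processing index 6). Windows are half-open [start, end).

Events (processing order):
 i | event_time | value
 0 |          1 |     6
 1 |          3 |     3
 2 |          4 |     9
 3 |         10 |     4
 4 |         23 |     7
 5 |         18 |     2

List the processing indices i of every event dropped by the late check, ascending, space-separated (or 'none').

none

i=0 t=1 v=6: → [1,7); WM=−∞
i=1 t=3 v=3: → [1,9); WM=3
i=2 t=4 v=9: → [1,10); WM=3
i=3 t=10 v=4: → [10,16); WM=10
i=4 t=23 v=7: → [23,29); WM=10
i=5 t=18 v=2: → [18,29); WM=23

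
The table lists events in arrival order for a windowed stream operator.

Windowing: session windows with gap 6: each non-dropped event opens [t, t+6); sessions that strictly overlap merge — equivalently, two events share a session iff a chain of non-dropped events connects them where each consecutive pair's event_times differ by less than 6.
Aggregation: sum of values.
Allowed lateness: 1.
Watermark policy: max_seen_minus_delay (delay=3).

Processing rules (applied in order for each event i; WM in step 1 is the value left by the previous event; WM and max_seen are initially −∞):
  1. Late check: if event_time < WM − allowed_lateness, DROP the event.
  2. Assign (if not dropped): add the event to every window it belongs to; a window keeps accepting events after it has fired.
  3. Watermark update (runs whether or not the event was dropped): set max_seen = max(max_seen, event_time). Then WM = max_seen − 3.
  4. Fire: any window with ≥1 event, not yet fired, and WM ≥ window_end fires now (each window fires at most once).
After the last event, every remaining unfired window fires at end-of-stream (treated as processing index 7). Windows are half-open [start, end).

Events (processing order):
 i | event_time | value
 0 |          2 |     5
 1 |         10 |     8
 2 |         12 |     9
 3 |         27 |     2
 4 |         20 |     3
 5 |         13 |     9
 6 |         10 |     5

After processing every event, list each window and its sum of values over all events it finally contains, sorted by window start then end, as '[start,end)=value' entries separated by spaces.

i=0 t=2 v=5: → [2,8); WM=-1
i=1 t=10 v=8: → [10,16); WM=7
i=2 t=12 v=9: → [10,18); WM=9
i=3 t=27 v=2: → [27,33); WM=24
i=4 t=20 v=3: DROP (t<24-1); WM=24
i=5 t=13 v=9: DROP (t<24-1); WM=24
i=6 t=10 v=5: DROP (t<24-1); WM=24

[2,8)=5 [10,18)=17 [27,33)=2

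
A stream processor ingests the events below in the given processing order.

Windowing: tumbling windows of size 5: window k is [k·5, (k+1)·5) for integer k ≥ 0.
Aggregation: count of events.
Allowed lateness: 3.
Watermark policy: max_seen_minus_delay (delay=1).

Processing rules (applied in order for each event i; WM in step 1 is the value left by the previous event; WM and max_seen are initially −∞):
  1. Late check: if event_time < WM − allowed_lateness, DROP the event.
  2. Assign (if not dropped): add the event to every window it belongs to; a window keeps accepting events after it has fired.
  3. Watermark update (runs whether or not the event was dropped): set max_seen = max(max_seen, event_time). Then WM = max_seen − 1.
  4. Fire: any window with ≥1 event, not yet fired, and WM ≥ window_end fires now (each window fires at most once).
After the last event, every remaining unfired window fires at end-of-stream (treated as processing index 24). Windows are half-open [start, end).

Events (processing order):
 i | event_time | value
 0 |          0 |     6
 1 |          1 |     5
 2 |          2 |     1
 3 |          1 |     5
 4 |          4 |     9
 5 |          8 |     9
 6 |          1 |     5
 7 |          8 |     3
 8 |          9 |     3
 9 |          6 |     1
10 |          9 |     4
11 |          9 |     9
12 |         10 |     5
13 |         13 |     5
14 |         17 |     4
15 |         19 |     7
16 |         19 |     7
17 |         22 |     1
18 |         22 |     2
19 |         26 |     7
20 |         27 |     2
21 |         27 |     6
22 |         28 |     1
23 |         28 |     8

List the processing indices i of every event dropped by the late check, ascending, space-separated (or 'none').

i=0 t=0 v=6: → [0,5); WM=-1
i=1 t=1 v=5: → [0,5); WM=0
i=2 t=2 v=1: → [0,5); WM=1
i=3 t=1 v=5: → [0,5); WM=1
i=4 t=4 v=9: → [0,5); WM=3
i=5 t=8 v=9: → [5,10); WM=7; [0,5) fires=5
i=6 t=1 v=5: DROP (t<7-3); WM=7
i=7 t=8 v=3: → [5,10); WM=7
i=8 t=9 v=3: → [5,10); WM=8
i=9 t=6 v=1: → [5,10); WM=8
i=10 t=9 v=4: → [5,10); WM=8
i=11 t=9 v=9: → [5,10); WM=8
i=12 t=10 v=5: → [10,15); WM=9
i=13 t=13 v=5: → [10,15); WM=12; [5,10) fires=6
i=14 t=17 v=4: → [15,20); WM=16; [10,15) fires=2
i=15 t=19 v=7: → [15,20); WM=18
i=16 t=19 v=7: → [15,20); WM=18
i=17 t=22 v=1: → [20,25); WM=21; [15,20) fires=3
i=18 t=22 v=2: → [20,25); WM=21
i=19 t=26 v=7: → [25,30); WM=25; [20,25) fires=2
i=20 t=27 v=2: → [25,30); WM=26
i=21 t=27 v=6: → [25,30); WM=26
i=22 t=28 v=1: → [25,30); WM=27
i=23 t=28 v=8: → [25,30); WM=27

6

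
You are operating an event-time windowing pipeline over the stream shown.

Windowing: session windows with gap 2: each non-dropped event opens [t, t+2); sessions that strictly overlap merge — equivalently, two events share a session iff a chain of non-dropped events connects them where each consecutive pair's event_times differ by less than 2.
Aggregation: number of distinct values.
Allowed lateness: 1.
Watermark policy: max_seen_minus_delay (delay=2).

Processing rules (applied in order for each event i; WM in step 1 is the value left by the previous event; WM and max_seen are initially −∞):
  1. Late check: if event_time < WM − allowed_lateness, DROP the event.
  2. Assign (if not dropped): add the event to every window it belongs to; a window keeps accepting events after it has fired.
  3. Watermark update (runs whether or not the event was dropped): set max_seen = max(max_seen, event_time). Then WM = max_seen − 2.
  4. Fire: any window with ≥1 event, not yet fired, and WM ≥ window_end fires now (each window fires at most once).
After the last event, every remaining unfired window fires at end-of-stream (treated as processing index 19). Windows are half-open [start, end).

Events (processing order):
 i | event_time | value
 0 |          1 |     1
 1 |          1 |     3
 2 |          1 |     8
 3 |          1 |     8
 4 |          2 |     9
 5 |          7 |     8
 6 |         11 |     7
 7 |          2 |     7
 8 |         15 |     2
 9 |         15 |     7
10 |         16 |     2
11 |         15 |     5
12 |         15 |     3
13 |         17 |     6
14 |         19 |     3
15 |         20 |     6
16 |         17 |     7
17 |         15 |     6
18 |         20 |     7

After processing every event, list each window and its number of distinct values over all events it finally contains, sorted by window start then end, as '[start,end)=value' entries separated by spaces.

[1,4)=4 [7,9)=1 [11,13)=1 [15,19)=5 [19,22)=3

i=0 t=1 v=1: → [1,3); WM=-1
i=1 t=1 v=3: → [1,3); WM=-1
i=2 t=1 v=8: → [1,3); WM=-1
i=3 t=1 v=8: → [1,3); WM=-1
i=4 t=2 v=9: → [1,4); WM=0
i=5 t=7 v=8: → [7,9); WM=5
i=6 t=11 v=7: → [11,13); WM=9
i=7 t=2 v=7: DROP (t<9-1); WM=9
i=8 t=15 v=2: → [15,17); WM=13
i=9 t=15 v=7: → [15,17); WM=13
i=10 t=16 v=2: → [15,18); WM=14
i=11 t=15 v=5: → [15,18); WM=14
i=12 t=15 v=3: → [15,18); WM=14
i=13 t=17 v=6: → [15,19); WM=15
i=14 t=19 v=3: → [19,21); WM=17
i=15 t=20 v=6: → [19,22); WM=18
i=16 t=17 v=7: → [15,19); WM=18
i=17 t=15 v=6: DROP (t<18-1); WM=18
i=18 t=20 v=7: → [19,22); WM=18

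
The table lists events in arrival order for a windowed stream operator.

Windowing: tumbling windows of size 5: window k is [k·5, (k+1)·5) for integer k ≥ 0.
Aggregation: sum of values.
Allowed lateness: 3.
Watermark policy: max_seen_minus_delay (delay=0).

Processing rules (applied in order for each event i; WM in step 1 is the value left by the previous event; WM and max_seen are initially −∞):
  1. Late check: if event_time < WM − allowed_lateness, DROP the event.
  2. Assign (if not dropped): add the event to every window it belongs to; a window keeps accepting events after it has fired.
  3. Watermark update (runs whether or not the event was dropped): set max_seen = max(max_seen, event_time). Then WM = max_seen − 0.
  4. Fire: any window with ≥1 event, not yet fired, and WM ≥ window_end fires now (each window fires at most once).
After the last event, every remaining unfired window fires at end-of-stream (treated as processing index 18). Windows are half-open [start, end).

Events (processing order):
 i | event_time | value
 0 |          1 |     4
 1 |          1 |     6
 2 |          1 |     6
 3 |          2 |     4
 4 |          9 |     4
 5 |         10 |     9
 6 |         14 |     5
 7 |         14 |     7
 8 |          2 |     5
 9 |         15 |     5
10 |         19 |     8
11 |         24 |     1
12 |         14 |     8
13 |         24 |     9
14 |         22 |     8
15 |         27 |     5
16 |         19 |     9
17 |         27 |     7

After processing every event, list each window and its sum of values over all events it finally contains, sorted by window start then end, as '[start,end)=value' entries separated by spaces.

[0,5)=20 [5,10)=4 [10,15)=21 [15,20)=13 [20,25)=18 [25,30)=12

i=0 t=1 v=4: → [0,5); WM=1
i=1 t=1 v=6: → [0,5); WM=1
i=2 t=1 v=6: → [0,5); WM=1
i=3 t=2 v=4: → [0,5); WM=2
i=4 t=9 v=4: → [5,10); WM=9; [0,5) fires=20
i=5 t=10 v=9: → [10,15); WM=10; [5,10) fires=4
i=6 t=14 v=5: → [10,15); WM=14
i=7 t=14 v=7: → [10,15); WM=14
i=8 t=2 v=5: DROP (t<14-3); WM=14
i=9 t=15 v=5: → [15,20); WM=15; [10,15) fires=21
i=10 t=19 v=8: → [15,20); WM=19
i=11 t=24 v=1: → [20,25); WM=24; [15,20) fires=13
i=12 t=14 v=8: DROP (t<24-3); WM=24
i=13 t=24 v=9: → [20,25); WM=24
i=14 t=22 v=8: → [20,25); WM=24
i=15 t=27 v=5: → [25,30); WM=27; [20,25) fires=18
i=16 t=19 v=9: DROP (t<27-3); WM=27
i=17 t=27 v=7: → [25,30); WM=27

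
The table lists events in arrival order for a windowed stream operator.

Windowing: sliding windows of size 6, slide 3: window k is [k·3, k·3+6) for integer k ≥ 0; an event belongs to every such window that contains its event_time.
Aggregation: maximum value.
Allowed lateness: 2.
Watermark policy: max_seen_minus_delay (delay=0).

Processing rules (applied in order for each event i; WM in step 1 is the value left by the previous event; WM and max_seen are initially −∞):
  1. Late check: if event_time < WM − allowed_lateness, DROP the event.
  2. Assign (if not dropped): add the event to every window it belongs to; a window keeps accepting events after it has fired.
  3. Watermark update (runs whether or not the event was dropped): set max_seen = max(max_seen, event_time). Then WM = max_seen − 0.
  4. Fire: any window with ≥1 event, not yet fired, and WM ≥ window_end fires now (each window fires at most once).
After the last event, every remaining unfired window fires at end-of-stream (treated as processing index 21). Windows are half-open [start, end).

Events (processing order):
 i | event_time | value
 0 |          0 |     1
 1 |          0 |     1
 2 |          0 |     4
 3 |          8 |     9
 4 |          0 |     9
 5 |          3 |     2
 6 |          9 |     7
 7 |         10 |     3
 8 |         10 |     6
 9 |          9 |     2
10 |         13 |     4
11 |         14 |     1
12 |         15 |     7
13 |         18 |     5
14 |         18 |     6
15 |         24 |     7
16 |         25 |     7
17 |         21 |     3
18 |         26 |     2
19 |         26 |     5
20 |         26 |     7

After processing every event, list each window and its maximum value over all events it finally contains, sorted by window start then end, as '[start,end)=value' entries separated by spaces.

i=0 t=0 v=1: → [0,6); WM=0
i=1 t=0 v=1: → [0,6); WM=0
i=2 t=0 v=4: → [0,6); WM=0
i=3 t=8 v=9: → [6,12),[3,9); WM=8; [0,6) fires=4
i=4 t=0 v=9: DROP (t<8-2); WM=8
i=5 t=3 v=2: DROP (t<8-2); WM=8
i=6 t=9 v=7: → [9,15),[6,12); WM=9; [3,9) fires=9
i=7 t=10 v=3: → [9,15),[6,12); WM=10
i=8 t=10 v=6: → [9,15),[6,12); WM=10
i=9 t=9 v=2: → [9,15),[6,12); WM=10
i=10 t=13 v=4: → [12,18),[9,15); WM=13; [6,12) fires=9
i=11 t=14 v=1: → [12,18),[9,15); WM=14
i=12 t=15 v=7: → [15,21),[12,18); WM=15; [9,15) fires=7
i=13 t=18 v=5: → [18,24),[15,21); WM=18; [12,18) fires=7
i=14 t=18 v=6: → [18,24),[15,21); WM=18
i=15 t=24 v=7: → [24,30),[21,27); WM=24; [15,21) fires=7 [18,24) fires=6
i=16 t=25 v=7: → [24,30),[21,27); WM=25
i=17 t=21 v=3: DROP (t<25-2); WM=25
i=18 t=26 v=2: → [24,30),[21,27); WM=26
i=19 t=26 v=5: → [24,30),[21,27); WM=26
i=20 t=26 v=7: → [24,30),[21,27); WM=26

[0,6)=4 [3,9)=9 [6,12)=9 [9,15)=7 [12,18)=7 [15,21)=7 [18,24)=6 [21,27)=7 [24,30)=7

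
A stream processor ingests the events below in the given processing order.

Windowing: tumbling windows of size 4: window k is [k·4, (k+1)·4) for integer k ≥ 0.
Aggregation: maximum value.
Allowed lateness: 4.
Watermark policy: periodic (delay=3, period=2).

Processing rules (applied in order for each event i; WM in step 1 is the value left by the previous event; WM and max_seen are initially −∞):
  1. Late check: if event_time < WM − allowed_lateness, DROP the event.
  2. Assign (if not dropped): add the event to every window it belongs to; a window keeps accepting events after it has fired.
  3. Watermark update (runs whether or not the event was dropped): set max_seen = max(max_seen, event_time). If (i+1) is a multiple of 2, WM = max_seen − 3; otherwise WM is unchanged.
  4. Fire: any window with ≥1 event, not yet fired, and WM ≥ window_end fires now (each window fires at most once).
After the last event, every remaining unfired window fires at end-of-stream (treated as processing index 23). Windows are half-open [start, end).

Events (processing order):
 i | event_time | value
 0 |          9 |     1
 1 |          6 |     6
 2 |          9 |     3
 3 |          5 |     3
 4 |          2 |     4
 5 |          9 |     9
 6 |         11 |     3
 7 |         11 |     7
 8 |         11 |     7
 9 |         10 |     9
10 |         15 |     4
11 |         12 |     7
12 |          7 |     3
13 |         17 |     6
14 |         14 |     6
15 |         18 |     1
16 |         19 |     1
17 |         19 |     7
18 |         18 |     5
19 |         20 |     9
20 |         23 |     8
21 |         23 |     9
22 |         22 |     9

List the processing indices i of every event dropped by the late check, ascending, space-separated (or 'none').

12

i=0 t=9 v=1: → [8,12); WM=−∞
i=1 t=6 v=6: → [4,8); WM=6
i=2 t=9 v=3: → [8,12); WM=6
i=3 t=5 v=3: → [4,8); WM=6
i=4 t=2 v=4: → [0,4); WM=6; [0,4) fires=4
i=5 t=9 v=9: → [8,12); WM=6
i=6 t=11 v=3: → [8,12); WM=6
i=7 t=11 v=7: → [8,12); WM=8; [4,8) fires=6
i=8 t=11 v=7: → [8,12); WM=8
i=9 t=10 v=9: → [8,12); WM=8
i=10 t=15 v=4: → [12,16); WM=8
i=11 t=12 v=7: → [12,16); WM=12; [8,12) fires=9
i=12 t=7 v=3: DROP (t<12-4); WM=12
i=13 t=17 v=6: → [16,20); WM=14
i=14 t=14 v=6: → [12,16); WM=14
i=15 t=18 v=1: → [16,20); WM=15
i=16 t=19 v=1: → [16,20); WM=15
i=17 t=19 v=7: → [16,20); WM=16; [12,16) fires=7
i=18 t=18 v=5: → [16,20); WM=16
i=19 t=20 v=9: → [20,24); WM=17
i=20 t=23 v=8: → [20,24); WM=17
i=21 t=23 v=9: → [20,24); WM=20; [16,20) fires=7
i=22 t=22 v=9: → [20,24); WM=20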